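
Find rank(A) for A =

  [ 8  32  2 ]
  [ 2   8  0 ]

rank = 2

R1 := 1/8·R1
  [ 1  4  1/4 ]
  [ 2  8    0 ]
R2 := R2 − 2·R1
  [ 1  4   1/4 ]
  [ 0  0  -1/2 ]
R2 := -2·R2
  [ 1  4  1/4 ]
  [ 0  0    1 ]
R1 := R1 − 1/4·R2
  [ 1  4  0 ]
  [ 0  0  1 ]
The reduced form has 2 nonzero rows.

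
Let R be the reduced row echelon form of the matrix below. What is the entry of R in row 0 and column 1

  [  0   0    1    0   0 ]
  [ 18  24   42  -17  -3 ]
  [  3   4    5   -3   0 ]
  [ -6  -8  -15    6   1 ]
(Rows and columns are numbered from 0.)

Swap r1 and r2.
  [ 18  24   42  -17  -3 ]
  [  0   0    1    0   0 ]
  [  3   4    5   -3   0 ]
  [ -6  -8  -15    6   1 ]
Multiply r1 by 1/18.
  [  1  4/3  7/3  -17/18  -1/6 ]
  [  0    0    1       0     0 ]
  [  3    4    5      -3     0 ]
  [ -6   -8  -15       6     1 ]
Subtract 3 times r1 from r3.
  [  1  4/3  7/3  -17/18  -1/6 ]
  [  0    0    1       0     0 ]
  [  0    0   -2    -1/6   1/2 ]
  [ -6   -8  -15       6     1 ]
Add 6 times r1 to r4.
  [ 1  4/3  7/3  -17/18  -1/6 ]
  [ 0    0    1       0     0 ]
  [ 0    0   -2    -1/6   1/2 ]
  [ 0    0   -1     1/3     0 ]
Add 2 times r2 to r3.
  [ 1  4/3  7/3  -17/18  -1/6 ]
  [ 0    0    1       0     0 ]
  [ 0    0    0    -1/6   1/2 ]
  [ 0    0   -1     1/3     0 ]
Add r2 to r4.
  [ 1  4/3  7/3  -17/18  -1/6 ]
  [ 0    0    1       0     0 ]
  [ 0    0    0    -1/6   1/2 ]
  [ 0    0    0     1/3     0 ]
Multiply r3 by -6.
  [ 1  4/3  7/3  -17/18  -1/6 ]
  [ 0    0    1       0     0 ]
  [ 0    0    0       1    -3 ]
  [ 0    0    0     1/3     0 ]
Subtract 1/3 times r3 from r4.
  [ 1  4/3  7/3  -17/18  -1/6 ]
  [ 0    0    1       0     0 ]
  [ 0    0    0       1    -3 ]
  [ 0    0    0       0     1 ]
Add 3 times r4 to r3.
  [ 1  4/3  7/3  -17/18  -1/6 ]
  [ 0    0    1       0     0 ]
  [ 0    0    0       1     0 ]
  [ 0    0    0       0     1 ]
Add 1/6 times r4 to r1.
  [ 1  4/3  7/3  -17/18  0 ]
  [ 0    0    1       0  0 ]
  [ 0    0    0       1  0 ]
  [ 0    0    0       0  1 ]
Add 17/18 times r3 to r1.
  [ 1  4/3  7/3  0  0 ]
  [ 0    0    1  0  0 ]
  [ 0    0    0  1  0 ]
  [ 0    0    0  0  1 ]
Subtract 7/3 times r2 from r1.
  [ 1  4/3  0  0  0 ]
  [ 0    0  1  0  0 ]
  [ 0    0  0  1  0 ]
  [ 0    0  0  0  1 ]

4/3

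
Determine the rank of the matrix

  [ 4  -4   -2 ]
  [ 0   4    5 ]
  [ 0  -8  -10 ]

rank = 2

Multiply r1 by 1/4.
Multiply r2 by 1/4.
Add 8 times r2 to r3.
Add r2 to r1.
The reduced form has 2 nonzero rows.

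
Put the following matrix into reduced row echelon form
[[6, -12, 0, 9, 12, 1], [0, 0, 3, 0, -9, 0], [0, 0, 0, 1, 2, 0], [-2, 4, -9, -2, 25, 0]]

[[1, -2, 0, 0, -1, 0], [0, 0, 1, 0, -3, 0], [0, 0, 0, 1, 2, 0], [0, 0, 0, 0, 0, 1]]

R1 ← 1/6·R1
  [  1  -2   0  3/2   2  1/6 ]
  [  0   0   3    0  -9    0 ]
  [  0   0   0    1   2    0 ]
  [ -2   4  -9   -2  25    0 ]
R4 ← R4 + 2·R1
  [ 1  -2   0  3/2   2  1/6 ]
  [ 0   0   3    0  -9    0 ]
  [ 0   0   0    1   2    0 ]
  [ 0   0  -9    1  29  1/3 ]
R2 ← 1/3·R2
  [ 1  -2   0  3/2   2  1/6 ]
  [ 0   0   1    0  -3    0 ]
  [ 0   0   0    1   2    0 ]
  [ 0   0  -9    1  29  1/3 ]
R4 ← R4 + 9·R2
  [ 1  -2  0  3/2   2  1/6 ]
  [ 0   0  1    0  -3    0 ]
  [ 0   0  0    1   2    0 ]
  [ 0   0  0    1   2  1/3 ]
R4 ← R4 − R3
  [ 1  -2  0  3/2   2  1/6 ]
  [ 0   0  1    0  -3    0 ]
  [ 0   0  0    1   2    0 ]
  [ 0   0  0    0   0  1/3 ]
R4 ← 3·R4
  [ 1  -2  0  3/2   2  1/6 ]
  [ 0   0  1    0  -3    0 ]
  [ 0   0  0    1   2    0 ]
  [ 0   0  0    0   0    1 ]
R1 ← R1 − 1/6·R4
  [ 1  -2  0  3/2   2  0 ]
  [ 0   0  1    0  -3  0 ]
  [ 0   0  0    1   2  0 ]
  [ 0   0  0    0   0  1 ]
R1 ← R1 − 3/2·R3
  [ 1  -2  0  0  -1  0 ]
  [ 0   0  1  0  -3  0 ]
  [ 0   0  0  1   2  0 ]
  [ 0   0  0  0   0  1 ]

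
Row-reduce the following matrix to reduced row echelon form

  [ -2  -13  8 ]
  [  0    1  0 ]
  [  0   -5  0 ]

[[1, 0, -4], [0, 1, 0], [0, 0, 0]]

R1 -> -1/2·R1
  [ 1  13/2  -4 ]
  [ 0     1   0 ]
  [ 0    -5   0 ]
R3 -> R3 + 5·R2
  [ 1  13/2  -4 ]
  [ 0     1   0 ]
  [ 0     0   0 ]
R1 -> R1 − 13/2·R2
  [ 1  0  -4 ]
  [ 0  1   0 ]
  [ 0  0   0 ]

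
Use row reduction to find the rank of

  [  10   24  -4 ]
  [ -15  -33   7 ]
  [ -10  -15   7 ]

rank = 2

R1 ← 1/10·R1
  [   1  12/5  -2/5 ]
  [ -15   -33     7 ]
  [ -10   -15     7 ]
R2 ← R2 + 15·R1
  [   1  12/5  -2/5 ]
  [   0     3     1 ]
  [ -10   -15     7 ]
R3 ← R3 + 10·R1
  [ 1  12/5  -2/5 ]
  [ 0     3     1 ]
  [ 0     9     3 ]
R2 ← 1/3·R2
  [ 1  12/5  -2/5 ]
  [ 0     1   1/3 ]
  [ 0     9     3 ]
R3 ← R3 − 9·R2
  [ 1  12/5  -2/5 ]
  [ 0     1   1/3 ]
  [ 0     0     0 ]
R1 ← R1 − 12/5·R2
  [ 1  0  -6/5 ]
  [ 0  1   1/3 ]
  [ 0  0     0 ]
The reduced form has 2 nonzero rows.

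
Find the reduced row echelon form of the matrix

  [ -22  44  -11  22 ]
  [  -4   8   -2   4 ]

[[1, -2, 1/2, -1], [0, 0, 0, 0]]

ρ1 ← -1/22·ρ1
ρ2 ← ρ2 + 4·ρ1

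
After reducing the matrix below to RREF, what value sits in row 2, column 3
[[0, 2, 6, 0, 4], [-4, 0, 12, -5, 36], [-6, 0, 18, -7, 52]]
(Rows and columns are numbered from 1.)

3

Swap r1 and r2.
  [ -4  0  12  -5  36 ]
  [  0  2   6   0   4 ]
  [ -6  0  18  -7  52 ]
Multiply r1 by -1/4.
  [  1  0  -3  5/4  -9 ]
  [  0  2   6    0   4 ]
  [ -6  0  18   -7  52 ]
Add 6 times r1 to r3.
  [ 1  0  -3  5/4  -9 ]
  [ 0  2   6    0   4 ]
  [ 0  0   0  1/2  -2 ]
Multiply r2 by 1/2.
  [ 1  0  -3  5/4  -9 ]
  [ 0  1   3    0   2 ]
  [ 0  0   0  1/2  -2 ]
Multiply r3 by 2.
  [ 1  0  -3  5/4  -9 ]
  [ 0  1   3    0   2 ]
  [ 0  0   0    1  -4 ]
Subtract 5/4 times r3 from r1.
  [ 1  0  -3  0  -4 ]
  [ 0  1   3  0   2 ]
  [ 0  0   0  1  -4 ]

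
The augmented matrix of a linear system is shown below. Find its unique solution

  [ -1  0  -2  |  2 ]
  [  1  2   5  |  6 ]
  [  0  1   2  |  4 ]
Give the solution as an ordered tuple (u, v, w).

(-2, 4, 0)

r1 ← -1·r1
r2 ← r2 − r1
r2 ← 1/2·r2
r3 ← r3 − r2
r3 ← 2·r3
r2 ← r2 − 3/2·r3
r1 ← r1 − 2·r3
Reading off the last column: u = -2, v = 4, w = 0.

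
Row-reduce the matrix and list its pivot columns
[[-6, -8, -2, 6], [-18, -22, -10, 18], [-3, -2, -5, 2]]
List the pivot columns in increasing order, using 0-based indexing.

Multiply R1 by -1/6.
  [   1  4/3  1/3  -1 ]
  [ -18  -22  -10  18 ]
  [  -3   -2   -5   2 ]
Add 18 times R1 to R2.
  [  1  4/3  1/3  -1 ]
  [  0    2   -4   0 ]
  [ -3   -2   -5   2 ]
Add 3 times R1 to R3.
  [ 1  4/3  1/3  -1 ]
  [ 0    2   -4   0 ]
  [ 0    2   -4  -1 ]
Multiply R2 by 1/2.
  [ 1  4/3  1/3  -1 ]
  [ 0    1   -2   0 ]
  [ 0    2   -4  -1 ]
Subtract 2 times R2 from R3.
  [ 1  4/3  1/3  -1 ]
  [ 0    1   -2   0 ]
  [ 0    0    0  -1 ]
Multiply R3 by -1.
  [ 1  4/3  1/3  -1 ]
  [ 0    1   -2   0 ]
  [ 0    0    0   1 ]
Add R3 to R1.
  [ 1  4/3  1/3  0 ]
  [ 0    1   -2  0 ]
  [ 0    0    0  1 ]
Subtract 4/3 times R2 from R1.
  [ 1  0   3  0 ]
  [ 0  1  -2  0 ]
  [ 0  0   0  1 ]
Pivot columns are the columns containing a leading 1.

0, 1, 3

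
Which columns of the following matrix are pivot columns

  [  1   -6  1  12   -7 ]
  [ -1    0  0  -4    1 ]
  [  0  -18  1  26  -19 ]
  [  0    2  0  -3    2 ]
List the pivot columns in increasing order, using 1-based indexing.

Add R1 to R2.
  [ 1   -6  1  12   -7 ]
  [ 0   -6  1   8   -6 ]
  [ 0  -18  1  26  -19 ]
  [ 0    2  0  -3    2 ]
Multiply R2 by -1/6.
  [ 1   -6     1    12   -7 ]
  [ 0    1  -1/6  -4/3    1 ]
  [ 0  -18     1    26  -19 ]
  [ 0    2     0    -3    2 ]
Add 18 times R2 to R3.
  [ 1  -6     1    12  -7 ]
  [ 0   1  -1/6  -4/3   1 ]
  [ 0   0    -2     2  -1 ]
  [ 0   2     0    -3   2 ]
Subtract 2 times R2 from R4.
  [ 1  -6     1    12  -7 ]
  [ 0   1  -1/6  -4/3   1 ]
  [ 0   0    -2     2  -1 ]
  [ 0   0   1/3  -1/3   0 ]
Multiply R3 by -1/2.
  [ 1  -6     1    12   -7 ]
  [ 0   1  -1/6  -4/3    1 ]
  [ 0   0     1    -1  1/2 ]
  [ 0   0   1/3  -1/3    0 ]
Subtract 1/3 times R3 from R4.
  [ 1  -6     1    12    -7 ]
  [ 0   1  -1/6  -4/3     1 ]
  [ 0   0     1    -1   1/2 ]
  [ 0   0     0     0  -1/6 ]
Multiply R4 by -6.
  [ 1  -6     1    12   -7 ]
  [ 0   1  -1/6  -4/3    1 ]
  [ 0   0     1    -1  1/2 ]
  [ 0   0     0     0    1 ]
Subtract 1/2 times R4 from R3.
  [ 1  -6     1    12  -7 ]
  [ 0   1  -1/6  -4/3   1 ]
  [ 0   0     1    -1   0 ]
  [ 0   0     0     0   1 ]
Subtract R4 from R2.
  [ 1  -6     1    12  -7 ]
  [ 0   1  -1/6  -4/3   0 ]
  [ 0   0     1    -1   0 ]
  [ 0   0     0     0   1 ]
Add 7 times R4 to R1.
  [ 1  -6     1    12  0 ]
  [ 0   1  -1/6  -4/3  0 ]
  [ 0   0     1    -1  0 ]
  [ 0   0     0     0  1 ]
Add 1/6 times R3 to R2.
  [ 1  -6  1    12  0 ]
  [ 0   1  0  -3/2  0 ]
  [ 0   0  1    -1  0 ]
  [ 0   0  0     0  1 ]
Subtract R3 from R1.
  [ 1  -6  0    13  0 ]
  [ 0   1  0  -3/2  0 ]
  [ 0   0  1    -1  0 ]
  [ 0   0  0     0  1 ]
Add 6 times R2 to R1.
  [ 1  0  0     4  0 ]
  [ 0  1  0  -3/2  0 ]
  [ 0  0  1    -1  0 ]
  [ 0  0  0     0  1 ]
Pivot columns are the columns containing a leading 1.

1, 2, 3, 5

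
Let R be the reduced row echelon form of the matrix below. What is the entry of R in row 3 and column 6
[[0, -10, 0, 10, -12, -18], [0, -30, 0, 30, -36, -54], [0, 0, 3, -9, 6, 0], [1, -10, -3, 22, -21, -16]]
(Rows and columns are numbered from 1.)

0

Swap R1 and R4.
  [ 1  -10  -3  22  -21  -16 ]
  [ 0  -30   0  30  -36  -54 ]
  [ 0    0   3  -9    6    0 ]
  [ 0  -10   0  10  -12  -18 ]
Multiply R2 by -1/30.
  [ 1  -10  -3  22  -21  -16 ]
  [ 0    1   0  -1  6/5  9/5 ]
  [ 0    0   3  -9    6    0 ]
  [ 0  -10   0  10  -12  -18 ]
Add 10 times R2 to R4.
  [ 1  -10  -3  22  -21  -16 ]
  [ 0    1   0  -1  6/5  9/5 ]
  [ 0    0   3  -9    6    0 ]
  [ 0    0   0   0    0    0 ]
Multiply R3 by 1/3.
  [ 1  -10  -3  22  -21  -16 ]
  [ 0    1   0  -1  6/5  9/5 ]
  [ 0    0   1  -3    2    0 ]
  [ 0    0   0   0    0    0 ]
Add 3 times R3 to R1.
  [ 1  -10  0  13  -15  -16 ]
  [ 0    1  0  -1  6/5  9/5 ]
  [ 0    0  1  -3    2    0 ]
  [ 0    0  0   0    0    0 ]
Add 10 times R2 to R1.
  [ 1  0  0   3   -3    2 ]
  [ 0  1  0  -1  6/5  9/5 ]
  [ 0  0  1  -3    2    0 ]
  [ 0  0  0   0    0    0 ]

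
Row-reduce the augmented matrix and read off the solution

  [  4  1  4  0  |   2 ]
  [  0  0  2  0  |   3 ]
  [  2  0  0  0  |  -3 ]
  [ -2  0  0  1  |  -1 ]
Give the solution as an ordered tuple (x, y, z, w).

(-3/2, 2, 3/2, -4)

Multiply ρ1 by 1/4.
Subtract 2 times ρ1 from ρ3.
Add 2 times ρ1 to ρ4.
Swap ρ2 and ρ3.
Multiply ρ2 by -2.
Subtract 1/2 times ρ2 from ρ4.
Multiply ρ3 by 1/2.
Subtract 4 times ρ3 from ρ2.
Subtract ρ3 from ρ1.
Subtract 1/4 times ρ2 from ρ1.
Reading off the last column: x = -3/2, y = 2, z = 3/2, w = -4.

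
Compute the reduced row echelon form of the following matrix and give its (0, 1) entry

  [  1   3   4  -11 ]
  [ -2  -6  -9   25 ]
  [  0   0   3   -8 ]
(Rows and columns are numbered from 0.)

3

ρ2 -> ρ2 + 2·ρ1
  [ 1  3   4  -11 ]
  [ 0  0  -1    3 ]
  [ 0  0   3   -8 ]
ρ2 -> -1·ρ2
  [ 1  3  4  -11 ]
  [ 0  0  1   -3 ]
  [ 0  0  3   -8 ]
ρ3 -> ρ3 − 3·ρ2
  [ 1  3  4  -11 ]
  [ 0  0  1   -3 ]
  [ 0  0  0    1 ]
ρ2 -> ρ2 + 3·ρ3
  [ 1  3  4  -11 ]
  [ 0  0  1    0 ]
  [ 0  0  0    1 ]
ρ1 -> ρ1 + 11·ρ3
  [ 1  3  4  0 ]
  [ 0  0  1  0 ]
  [ 0  0  0  1 ]
ρ1 -> ρ1 − 4·ρ2
  [ 1  3  0  0 ]
  [ 0  0  1  0 ]
  [ 0  0  0  1 ]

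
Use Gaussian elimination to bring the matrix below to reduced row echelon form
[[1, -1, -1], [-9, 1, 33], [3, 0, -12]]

[[1, 0, -4], [0, 1, -3], [0, 0, 0]]

ρ2 -> ρ2 + 9·ρ1
  [ 1  -1   -1 ]
  [ 0  -8   24 ]
  [ 3   0  -12 ]
ρ3 -> ρ3 − 3·ρ1
  [ 1  -1  -1 ]
  [ 0  -8  24 ]
  [ 0   3  -9 ]
ρ2 -> -1/8·ρ2
  [ 1  -1  -1 ]
  [ 0   1  -3 ]
  [ 0   3  -9 ]
ρ3 -> ρ3 − 3·ρ2
  [ 1  -1  -1 ]
  [ 0   1  -3 ]
  [ 0   0   0 ]
ρ1 -> ρ1 + ρ2
  [ 1  0  -4 ]
  [ 0  1  -3 ]
  [ 0  0   0 ]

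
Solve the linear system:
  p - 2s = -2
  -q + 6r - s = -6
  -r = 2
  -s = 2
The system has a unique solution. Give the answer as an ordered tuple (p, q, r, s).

Form the augmented matrix and row-reduce:
  [ 1   0   0  -2  |  -2 ]
  [ 0  -1   6  -1  |  -6 ]
  [ 0   0  -1   0  |   2 ]
  [ 0   0   0  -1  |   2 ]
Multiply R2 by -1.
  [ 1  0   0  -2  |  -2 ]
  [ 0  1  -6   1  |   6 ]
  [ 0  0  -1   0  |   2 ]
  [ 0  0   0  -1  |   2 ]
Multiply R3 by -1.
  [ 1  0   0  -2  |  -2 ]
  [ 0  1  -6   1  |   6 ]
  [ 0  0   1   0  |  -2 ]
  [ 0  0   0  -1  |   2 ]
Multiply R4 by -1.
  [ 1  0   0  -2  |  -2 ]
  [ 0  1  -6   1  |   6 ]
  [ 0  0   1   0  |  -2 ]
  [ 0  0   0   1  |  -2 ]
Subtract R4 from R2.
  [ 1  0   0  -2  |  -2 ]
  [ 0  1  -6   0  |   8 ]
  [ 0  0   1   0  |  -2 ]
  [ 0  0   0   1  |  -2 ]
Add 2 times R4 to R1.
  [ 1  0   0  0  |  -6 ]
  [ 0  1  -6  0  |   8 ]
  [ 0  0   1  0  |  -2 ]
  [ 0  0   0  1  |  -2 ]
Add 6 times R3 to R2.
  [ 1  0  0  0  |  -6 ]
  [ 0  1  0  0  |  -4 ]
  [ 0  0  1  0  |  -2 ]
  [ 0  0  0  1  |  -2 ]
Reading off the last column: p = -6, q = -4, r = -2, s = -2.

(-6, -4, -2, -2)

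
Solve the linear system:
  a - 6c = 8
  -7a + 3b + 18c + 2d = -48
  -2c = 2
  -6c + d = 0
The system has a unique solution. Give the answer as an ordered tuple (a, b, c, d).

Form the augmented matrix and row-reduce:
  [  1  0  -6  0  |    8 ]
  [ -7  3  18  2  |  -48 ]
  [  0  0  -2  0  |    2 ]
  [  0  0  -6  1  |    0 ]
R2 ← R2 + 7·R1
R2 ← 1/3·R2
R3 ← -1/2·R3
R4 ← R4 + 6·R3
R2 ← R2 − 2/3·R4
R2 ← R2 + 8·R3
R1 ← R1 + 6·R3
Reading off the last column: a = 2, b = -4/3, c = -1, d = -6.

(2, -4/3, -1, -6)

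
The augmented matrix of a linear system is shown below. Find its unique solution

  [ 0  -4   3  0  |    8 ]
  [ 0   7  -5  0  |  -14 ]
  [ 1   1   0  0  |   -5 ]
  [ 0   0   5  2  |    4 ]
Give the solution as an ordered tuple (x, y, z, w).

r1 <=> r3
  [ 1   1   0  0  |   -5 ]
  [ 0   7  -5  0  |  -14 ]
  [ 0  -4   3  0  |    8 ]
  [ 0   0   5  2  |    4 ]
r2 → 1/7·r2
  [ 1   1     0  0  |  -5 ]
  [ 0   1  -5/7  0  |  -2 ]
  [ 0  -4     3  0  |   8 ]
  [ 0   0     5  2  |   4 ]
r3 → r3 + 4·r2
  [ 1  1     0  0  |  -5 ]
  [ 0  1  -5/7  0  |  -2 ]
  [ 0  0   1/7  0  |   0 ]
  [ 0  0     5  2  |   4 ]
r3 → 7·r3
  [ 1  1     0  0  |  -5 ]
  [ 0  1  -5/7  0  |  -2 ]
  [ 0  0     1  0  |   0 ]
  [ 0  0     5  2  |   4 ]
r4 → r4 − 5·r3
  [ 1  1     0  0  |  -5 ]
  [ 0  1  -5/7  0  |  -2 ]
  [ 0  0     1  0  |   0 ]
  [ 0  0     0  2  |   4 ]
r4 → 1/2·r4
  [ 1  1     0  0  |  -5 ]
  [ 0  1  -5/7  0  |  -2 ]
  [ 0  0     1  0  |   0 ]
  [ 0  0     0  1  |   2 ]
r2 → r2 + 5/7·r3
  [ 1  1  0  0  |  -5 ]
  [ 0  1  0  0  |  -2 ]
  [ 0  0  1  0  |   0 ]
  [ 0  0  0  1  |   2 ]
r1 → r1 − r2
  [ 1  0  0  0  |  -3 ]
  [ 0  1  0  0  |  -2 ]
  [ 0  0  1  0  |   0 ]
  [ 0  0  0  1  |   2 ]
Reading off the last column: x = -3, y = -2, z = 0, w = 2.

(-3, -2, 0, 2)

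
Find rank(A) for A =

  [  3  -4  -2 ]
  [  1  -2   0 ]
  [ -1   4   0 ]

rank = 3

R1 → 1/3·R1
  [  1  -4/3  -2/3 ]
  [  1    -2     0 ]
  [ -1     4     0 ]
R2 → R2 − R1
  [  1  -4/3  -2/3 ]
  [  0  -2/3   2/3 ]
  [ -1     4     0 ]
R3 → R3 + R1
  [ 1  -4/3  -2/3 ]
  [ 0  -2/3   2/3 ]
  [ 0   8/3  -2/3 ]
R2 → -3/2·R2
  [ 1  -4/3  -2/3 ]
  [ 0     1    -1 ]
  [ 0   8/3  -2/3 ]
R3 → R3 − 8/3·R2
  [ 1  -4/3  -2/3 ]
  [ 0     1    -1 ]
  [ 0     0     2 ]
R3 → 1/2·R3
  [ 1  -4/3  -2/3 ]
  [ 0     1    -1 ]
  [ 0     0     1 ]
R2 → R2 + R3
  [ 1  -4/3  -2/3 ]
  [ 0     1     0 ]
  [ 0     0     1 ]
R1 → R1 + 2/3·R3
  [ 1  -4/3  0 ]
  [ 0     1  0 ]
  [ 0     0  1 ]
R1 → R1 + 4/3·R2
  [ 1  0  0 ]
  [ 0  1  0 ]
  [ 0  0  1 ]
The reduced form has 3 nonzero rows.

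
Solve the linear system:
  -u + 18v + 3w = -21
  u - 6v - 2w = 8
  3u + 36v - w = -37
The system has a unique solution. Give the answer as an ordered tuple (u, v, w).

(-6, -2/3, -5)

Form the augmented matrix and row-reduce:
  [ -1  18   3  |  -21 ]
  [  1  -6  -2  |    8 ]
  [  3  36  -1  |  -37 ]
R1 ← -1·R1
  [ 1  -18  -3  |   21 ]
  [ 1   -6  -2  |    8 ]
  [ 3   36  -1  |  -37 ]
R2 ← R2 − R1
  [ 1  -18  -3  |   21 ]
  [ 0   12   1  |  -13 ]
  [ 3   36  -1  |  -37 ]
R3 ← R3 − 3·R1
  [ 1  -18  -3  |    21 ]
  [ 0   12   1  |   -13 ]
  [ 0   90   8  |  -100 ]
R2 ← 1/12·R2
  [ 1  -18    -3  |      21 ]
  [ 0    1  1/12  |  -13/12 ]
  [ 0   90     8  |    -100 ]
R3 ← R3 − 90·R2
  [ 1  -18    -3  |      21 ]
  [ 0    1  1/12  |  -13/12 ]
  [ 0    0   1/2  |    -5/2 ]
R3 ← 2·R3
  [ 1  -18    -3  |      21 ]
  [ 0    1  1/12  |  -13/12 ]
  [ 0    0     1  |      -5 ]
R2 ← R2 − 1/12·R3
  [ 1  -18  -3  |    21 ]
  [ 0    1   0  |  -2/3 ]
  [ 0    0   1  |    -5 ]
R1 ← R1 + 3·R3
  [ 1  -18  0  |     6 ]
  [ 0    1  0  |  -2/3 ]
  [ 0    0  1  |    -5 ]
R1 ← R1 + 18·R2
  [ 1  0  0  |    -6 ]
  [ 0  1  0  |  -2/3 ]
  [ 0  0  1  |    -5 ]
Reading off the last column: u = -6, v = -2/3, w = -5.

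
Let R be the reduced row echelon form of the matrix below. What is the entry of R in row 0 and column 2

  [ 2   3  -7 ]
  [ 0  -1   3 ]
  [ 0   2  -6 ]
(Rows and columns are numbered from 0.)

1

ρ1 ← 1/2·ρ1
  [ 1  3/2  -7/2 ]
  [ 0   -1     3 ]
  [ 0    2    -6 ]
ρ2 ← -1·ρ2
  [ 1  3/2  -7/2 ]
  [ 0    1    -3 ]
  [ 0    2    -6 ]
ρ3 ← ρ3 − 2·ρ2
  [ 1  3/2  -7/2 ]
  [ 0    1    -3 ]
  [ 0    0     0 ]
ρ1 ← ρ1 − 3/2·ρ2
  [ 1  0   1 ]
  [ 0  1  -3 ]
  [ 0  0   0 ]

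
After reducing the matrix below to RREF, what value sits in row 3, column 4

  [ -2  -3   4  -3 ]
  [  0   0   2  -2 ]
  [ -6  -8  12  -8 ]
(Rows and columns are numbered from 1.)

-1

r1 := -1/2·r1
  [  1  3/2  -2  3/2 ]
  [  0    0   2   -2 ]
  [ -6   -8  12   -8 ]
r3 := r3 + 6·r1
  [ 1  3/2  -2  3/2 ]
  [ 0    0   2   -2 ]
  [ 0    1   0    1 ]
r2 ↔ r3
  [ 1  3/2  -2  3/2 ]
  [ 0    1   0    1 ]
  [ 0    0   2   -2 ]
r3 := 1/2·r3
  [ 1  3/2  -2  3/2 ]
  [ 0    1   0    1 ]
  [ 0    0   1   -1 ]
r1 := r1 + 2·r3
  [ 1  3/2  0  -1/2 ]
  [ 0    1  0     1 ]
  [ 0    0  1    -1 ]
r1 := r1 − 3/2·r2
  [ 1  0  0  -2 ]
  [ 0  1  0   1 ]
  [ 0  0  1  -1 ]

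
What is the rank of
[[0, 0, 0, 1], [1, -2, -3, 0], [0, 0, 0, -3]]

Swap r1 and r2.
  [ 1  -2  -3   0 ]
  [ 0   0   0   1 ]
  [ 0   0   0  -3 ]
Add 3 times r2 to r3.
  [ 1  -2  -3  0 ]
  [ 0   0   0  1 ]
  [ 0   0   0  0 ]
The reduced form has 2 nonzero rows.

rank = 2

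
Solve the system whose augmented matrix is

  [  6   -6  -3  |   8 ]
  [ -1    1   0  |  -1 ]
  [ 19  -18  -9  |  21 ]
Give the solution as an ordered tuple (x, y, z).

(-3, -4, -2/3)

R1 := 1/6·R1
  [  1   -1  -1/2  |  4/3 ]
  [ -1    1     0  |   -1 ]
  [ 19  -18    -9  |   21 ]
R2 := R2 + R1
  [  1   -1  -1/2  |  4/3 ]
  [  0    0  -1/2  |  1/3 ]
  [ 19  -18    -9  |   21 ]
R3 := R3 − 19·R1
  [ 1  -1  -1/2  |    4/3 ]
  [ 0   0  -1/2  |    1/3 ]
  [ 0   1   1/2  |  -13/3 ]
R2 ↔ R3
  [ 1  -1  -1/2  |    4/3 ]
  [ 0   1   1/2  |  -13/3 ]
  [ 0   0  -1/2  |    1/3 ]
R3 := -2·R3
  [ 1  -1  -1/2  |    4/3 ]
  [ 0   1   1/2  |  -13/3 ]
  [ 0   0     1  |   -2/3 ]
R2 := R2 − 1/2·R3
  [ 1  -1  -1/2  |   4/3 ]
  [ 0   1     0  |    -4 ]
  [ 0   0     1  |  -2/3 ]
R1 := R1 + 1/2·R3
  [ 1  -1  0  |     1 ]
  [ 0   1  0  |    -4 ]
  [ 0   0  1  |  -2/3 ]
R1 := R1 + R2
  [ 1  0  0  |    -3 ]
  [ 0  1  0  |    -4 ]
  [ 0  0  1  |  -2/3 ]
Reading off the last column: x = -3, y = -4, z = -2/3.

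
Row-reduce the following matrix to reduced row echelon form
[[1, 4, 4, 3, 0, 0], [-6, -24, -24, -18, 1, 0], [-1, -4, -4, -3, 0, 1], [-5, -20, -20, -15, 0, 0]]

[[1, 4, 4, 3, 0, 0], [0, 0, 0, 0, 1, 0], [0, 0, 0, 0, 0, 1], [0, 0, 0, 0, 0, 0]]

R2 ← R2 + 6·R1
  [  1    4    4    3  0  0 ]
  [  0    0    0    0  1  0 ]
  [ -1   -4   -4   -3  0  1 ]
  [ -5  -20  -20  -15  0  0 ]
R3 ← R3 + R1
  [  1    4    4    3  0  0 ]
  [  0    0    0    0  1  0 ]
  [  0    0    0    0  0  1 ]
  [ -5  -20  -20  -15  0  0 ]
R4 ← R4 + 5·R1
  [ 1  4  4  3  0  0 ]
  [ 0  0  0  0  1  0 ]
  [ 0  0  0  0  0  1 ]
  [ 0  0  0  0  0  0 ]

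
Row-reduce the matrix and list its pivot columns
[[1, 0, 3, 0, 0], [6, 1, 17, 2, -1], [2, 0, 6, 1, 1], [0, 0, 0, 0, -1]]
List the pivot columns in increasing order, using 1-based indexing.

R2 := R2 − 6·R1
  [ 1  0   3  0   0 ]
  [ 0  1  -1  2  -1 ]
  [ 2  0   6  1   1 ]
  [ 0  0   0  0  -1 ]
R3 := R3 − 2·R1
  [ 1  0   3  0   0 ]
  [ 0  1  -1  2  -1 ]
  [ 0  0   0  1   1 ]
  [ 0  0   0  0  -1 ]
R4 := -1·R4
  [ 1  0   3  0   0 ]
  [ 0  1  -1  2  -1 ]
  [ 0  0   0  1   1 ]
  [ 0  0   0  0   1 ]
R3 := R3 − R4
  [ 1  0   3  0   0 ]
  [ 0  1  -1  2  -1 ]
  [ 0  0   0  1   0 ]
  [ 0  0   0  0   1 ]
R2 := R2 + R4
  [ 1  0   3  0  0 ]
  [ 0  1  -1  2  0 ]
  [ 0  0   0  1  0 ]
  [ 0  0   0  0  1 ]
R2 := R2 − 2·R3
  [ 1  0   3  0  0 ]
  [ 0  1  -1  0  0 ]
  [ 0  0   0  1  0 ]
  [ 0  0   0  0  1 ]
Pivot columns are the columns containing a leading 1.

1, 2, 4, 5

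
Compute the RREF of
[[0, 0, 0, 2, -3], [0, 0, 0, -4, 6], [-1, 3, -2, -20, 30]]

R1 <=> R3
R1 → -1·R1
R2 → -1/4·R2
R3 → R3 − 2·R2
R1 → R1 − 20·R2

[[1, -3, 2, 0, 0], [0, 0, 0, 1, -3/2], [0, 0, 0, 0, 0]]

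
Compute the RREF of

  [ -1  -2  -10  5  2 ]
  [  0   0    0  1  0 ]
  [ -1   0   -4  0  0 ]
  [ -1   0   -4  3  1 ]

r1 → -1·r1
  [  1  2  10  -5  -2 ]
  [  0  0   0   1   0 ]
  [ -1  0  -4   0   0 ]
  [ -1  0  -4   3   1 ]
r3 → r3 + r1
  [  1  2  10  -5  -2 ]
  [  0  0   0   1   0 ]
  [  0  2   6  -5  -2 ]
  [ -1  0  -4   3   1 ]
r4 → r4 + r1
  [ 1  2  10  -5  -2 ]
  [ 0  0   0   1   0 ]
  [ 0  2   6  -5  -2 ]
  [ 0  2   6  -2  -1 ]
r2 <-> r3
  [ 1  2  10  -5  -2 ]
  [ 0  2   6  -5  -2 ]
  [ 0  0   0   1   0 ]
  [ 0  2   6  -2  -1 ]
r2 → 1/2·r2
  [ 1  2  10    -5  -2 ]
  [ 0  1   3  -5/2  -1 ]
  [ 0  0   0     1   0 ]
  [ 0  2   6    -2  -1 ]
r4 → r4 − 2·r2
  [ 1  2  10    -5  -2 ]
  [ 0  1   3  -5/2  -1 ]
  [ 0  0   0     1   0 ]
  [ 0  0   0     3   1 ]
r4 → r4 − 3·r3
  [ 1  2  10    -5  -2 ]
  [ 0  1   3  -5/2  -1 ]
  [ 0  0   0     1   0 ]
  [ 0  0   0     0   1 ]
r2 → r2 + r4
  [ 1  2  10    -5  -2 ]
  [ 0  1   3  -5/2   0 ]
  [ 0  0   0     1   0 ]
  [ 0  0   0     0   1 ]
r1 → r1 + 2·r4
  [ 1  2  10    -5  0 ]
  [ 0  1   3  -5/2  0 ]
  [ 0  0   0     1  0 ]
  [ 0  0   0     0  1 ]
r2 → r2 + 5/2·r3
  [ 1  2  10  -5  0 ]
  [ 0  1   3   0  0 ]
  [ 0  0   0   1  0 ]
  [ 0  0   0   0  1 ]
r1 → r1 + 5·r3
  [ 1  2  10  0  0 ]
  [ 0  1   3  0  0 ]
  [ 0  0   0  1  0 ]
  [ 0  0   0  0  1 ]
r1 → r1 − 2·r2
  [ 1  0  4  0  0 ]
  [ 0  1  3  0  0 ]
  [ 0  0  0  1  0 ]
  [ 0  0  0  0  1 ]

[[1, 0, 4, 0, 0], [0, 1, 3, 0, 0], [0, 0, 0, 1, 0], [0, 0, 0, 0, 1]]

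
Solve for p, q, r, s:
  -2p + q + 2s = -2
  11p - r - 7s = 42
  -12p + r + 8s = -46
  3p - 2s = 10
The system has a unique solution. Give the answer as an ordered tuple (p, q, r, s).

(2, 6, -6, -2)

Form the augmented matrix and row-reduce:
  [  -2  1   0   2  |   -2 ]
  [  11  0  -1  -7  |   42 ]
  [ -12  0   1   8  |  -46 ]
  [   3  0   0  -2  |   10 ]
Multiply R1 by -1/2.
  [   1  -1/2   0  -1  |    1 ]
  [  11     0  -1  -7  |   42 ]
  [ -12     0   1   8  |  -46 ]
  [   3     0   0  -2  |   10 ]
Subtract 11 times R1 from R2.
  [   1  -1/2   0  -1  |    1 ]
  [   0  11/2  -1   4  |   31 ]
  [ -12     0   1   8  |  -46 ]
  [   3     0   0  -2  |   10 ]
Add 12 times R1 to R3.
  [ 1  -1/2   0  -1  |    1 ]
  [ 0  11/2  -1   4  |   31 ]
  [ 0    -6   1  -4  |  -34 ]
  [ 3     0   0  -2  |   10 ]
Subtract 3 times R1 from R4.
  [ 1  -1/2   0  -1  |    1 ]
  [ 0  11/2  -1   4  |   31 ]
  [ 0    -6   1  -4  |  -34 ]
  [ 0   3/2   0   1  |    7 ]
Multiply R2 by 2/11.
  [ 1  -1/2      0    -1  |      1 ]
  [ 0     1  -2/11  8/11  |  62/11 ]
  [ 0    -6      1    -4  |    -34 ]
  [ 0   3/2      0     1  |      7 ]
Add 6 times R2 to R3.
  [ 1  -1/2      0    -1  |      1 ]
  [ 0     1  -2/11  8/11  |  62/11 ]
  [ 0     0  -1/11  4/11  |  -2/11 ]
  [ 0   3/2      0     1  |      7 ]
Subtract 3/2 times R2 from R4.
  [ 1  -1/2      0     -1  |       1 ]
  [ 0     1  -2/11   8/11  |   62/11 ]
  [ 0     0  -1/11   4/11  |   -2/11 ]
  [ 0     0   3/11  -1/11  |  -16/11 ]
Multiply R3 by -11.
  [ 1  -1/2      0     -1  |       1 ]
  [ 0     1  -2/11   8/11  |   62/11 ]
  [ 0     0      1     -4  |       2 ]
  [ 0     0   3/11  -1/11  |  -16/11 ]
Subtract 3/11 times R3 from R4.
  [ 1  -1/2      0    -1  |      1 ]
  [ 0     1  -2/11  8/11  |  62/11 ]
  [ 0     0      1    -4  |      2 ]
  [ 0     0      0     1  |     -2 ]
Add 4 times R4 to R3.
  [ 1  -1/2      0    -1  |      1 ]
  [ 0     1  -2/11  8/11  |  62/11 ]
  [ 0     0      1     0  |     -6 ]
  [ 0     0      0     1  |     -2 ]
Subtract 8/11 times R4 from R2.
  [ 1  -1/2      0  -1  |      1 ]
  [ 0     1  -2/11   0  |  78/11 ]
  [ 0     0      1   0  |     -6 ]
  [ 0     0      0   1  |     -2 ]
Add R4 to R1.
  [ 1  -1/2      0  0  |     -1 ]
  [ 0     1  -2/11  0  |  78/11 ]
  [ 0     0      1  0  |     -6 ]
  [ 0     0      0  1  |     -2 ]
Add 2/11 times R3 to R2.
  [ 1  -1/2  0  0  |  -1 ]
  [ 0     1  0  0  |   6 ]
  [ 0     0  1  0  |  -6 ]
  [ 0     0  0  1  |  -2 ]
Add 1/2 times R2 to R1.
  [ 1  0  0  0  |   2 ]
  [ 0  1  0  0  |   6 ]
  [ 0  0  1  0  |  -6 ]
  [ 0  0  0  1  |  -2 ]
Reading off the last column: p = 2, q = 6, r = -6, s = -2.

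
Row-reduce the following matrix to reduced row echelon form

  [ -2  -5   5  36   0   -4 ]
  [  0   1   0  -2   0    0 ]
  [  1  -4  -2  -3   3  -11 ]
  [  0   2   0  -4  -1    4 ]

[[1, 0, 0, -3, 0, -3], [0, 1, 0, -2, 0, 0], [0, 0, 1, 4, 0, -2], [0, 0, 0, 0, 1, -4]]

R1 := -1/2·R1
  [ 1  5/2  -5/2  -18   0    2 ]
  [ 0    1     0   -2   0    0 ]
  [ 1   -4    -2   -3   3  -11 ]
  [ 0    2     0   -4  -1    4 ]
R3 := R3 − R1
  [ 1    5/2  -5/2  -18   0    2 ]
  [ 0      1     0   -2   0    0 ]
  [ 0  -13/2   1/2   15   3  -13 ]
  [ 0      2     0   -4  -1    4 ]
R3 := R3 + 13/2·R2
  [ 1  5/2  -5/2  -18   0    2 ]
  [ 0    1     0   -2   0    0 ]
  [ 0    0   1/2    2   3  -13 ]
  [ 0    2     0   -4  -1    4 ]
R4 := R4 − 2·R2
  [ 1  5/2  -5/2  -18   0    2 ]
  [ 0    1     0   -2   0    0 ]
  [ 0    0   1/2    2   3  -13 ]
  [ 0    0     0    0  -1    4 ]
R3 := 2·R3
  [ 1  5/2  -5/2  -18   0    2 ]
  [ 0    1     0   -2   0    0 ]
  [ 0    0     1    4   6  -26 ]
  [ 0    0     0    0  -1    4 ]
R4 := -1·R4
  [ 1  5/2  -5/2  -18  0    2 ]
  [ 0    1     0   -2  0    0 ]
  [ 0    0     1    4  6  -26 ]
  [ 0    0     0    0  1   -4 ]
R3 := R3 − 6·R4
  [ 1  5/2  -5/2  -18  0   2 ]
  [ 0    1     0   -2  0   0 ]
  [ 0    0     1    4  0  -2 ]
  [ 0    0     0    0  1  -4 ]
R1 := R1 + 5/2·R3
  [ 1  5/2  0  -8  0  -3 ]
  [ 0    1  0  -2  0   0 ]
  [ 0    0  1   4  0  -2 ]
  [ 0    0  0   0  1  -4 ]
R1 := R1 − 5/2·R2
  [ 1  0  0  -3  0  -3 ]
  [ 0  1  0  -2  0   0 ]
  [ 0  0  1   4  0  -2 ]
  [ 0  0  0   0  1  -4 ]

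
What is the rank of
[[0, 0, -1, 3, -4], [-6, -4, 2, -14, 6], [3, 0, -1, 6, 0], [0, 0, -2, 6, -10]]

rank = 4

ρ1 ↔ ρ2
  [ -6  -4   2  -14    6 ]
  [  0   0  -1    3   -4 ]
  [  3   0  -1    6    0 ]
  [  0   0  -2    6  -10 ]
ρ1 → -1/6·ρ1
  [ 1  2/3  -1/3  7/3   -1 ]
  [ 0    0    -1    3   -4 ]
  [ 3    0    -1    6    0 ]
  [ 0    0    -2    6  -10 ]
ρ3 → ρ3 − 3·ρ1
  [ 1  2/3  -1/3  7/3   -1 ]
  [ 0    0    -1    3   -4 ]
  [ 0   -2     0   -1    3 ]
  [ 0    0    -2    6  -10 ]
ρ2 ↔ ρ3
  [ 1  2/3  -1/3  7/3   -1 ]
  [ 0   -2     0   -1    3 ]
  [ 0    0    -1    3   -4 ]
  [ 0    0    -2    6  -10 ]
ρ2 → -1/2·ρ2
  [ 1  2/3  -1/3  7/3    -1 ]
  [ 0    1     0  1/2  -3/2 ]
  [ 0    0    -1    3    -4 ]
  [ 0    0    -2    6   -10 ]
ρ3 → -1·ρ3
  [ 1  2/3  -1/3  7/3    -1 ]
  [ 0    1     0  1/2  -3/2 ]
  [ 0    0     1   -3     4 ]
  [ 0    0    -2    6   -10 ]
ρ4 → ρ4 + 2·ρ3
  [ 1  2/3  -1/3  7/3    -1 ]
  [ 0    1     0  1/2  -3/2 ]
  [ 0    0     1   -3     4 ]
  [ 0    0     0    0    -2 ]
ρ4 → -1/2·ρ4
  [ 1  2/3  -1/3  7/3    -1 ]
  [ 0    1     0  1/2  -3/2 ]
  [ 0    0     1   -3     4 ]
  [ 0    0     0    0     1 ]
ρ3 → ρ3 − 4·ρ4
  [ 1  2/3  -1/3  7/3    -1 ]
  [ 0    1     0  1/2  -3/2 ]
  [ 0    0     1   -3     0 ]
  [ 0    0     0    0     1 ]
ρ2 → ρ2 + 3/2·ρ4
  [ 1  2/3  -1/3  7/3  -1 ]
  [ 0    1     0  1/2   0 ]
  [ 0    0     1   -3   0 ]
  [ 0    0     0    0   1 ]
ρ1 → ρ1 + ρ4
  [ 1  2/3  -1/3  7/3  0 ]
  [ 0    1     0  1/2  0 ]
  [ 0    0     1   -3  0 ]
  [ 0    0     0    0  1 ]
ρ1 → ρ1 + 1/3·ρ3
  [ 1  2/3  0  4/3  0 ]
  [ 0    1  0  1/2  0 ]
  [ 0    0  1   -3  0 ]
  [ 0    0  0    0  1 ]
ρ1 → ρ1 − 2/3·ρ2
  [ 1  0  0    1  0 ]
  [ 0  1  0  1/2  0 ]
  [ 0  0  1   -3  0 ]
  [ 0  0  0    0  1 ]
The reduced form has 4 nonzero rows.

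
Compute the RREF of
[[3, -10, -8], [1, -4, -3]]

Multiply R1 by 1/3.
  [ 1  -10/3  -8/3 ]
  [ 1     -4    -3 ]
Subtract R1 from R2.
  [ 1  -10/3  -8/3 ]
  [ 0   -2/3  -1/3 ]
Multiply R2 by -3/2.
  [ 1  -10/3  -8/3 ]
  [ 0      1   1/2 ]
Add 10/3 times R2 to R1.
  [ 1  0   -1 ]
  [ 0  1  1/2 ]

[[1, 0, -1], [0, 1, 1/2]]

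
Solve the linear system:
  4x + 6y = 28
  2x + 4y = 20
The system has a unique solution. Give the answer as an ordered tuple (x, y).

Form the augmented matrix and row-reduce:
  [ 4  6  |  28 ]
  [ 2  4  |  20 ]
R1 ← 1/4·R1
  [ 1  3/2  |   7 ]
  [ 2    4  |  20 ]
R2 ← R2 − 2·R1
  [ 1  3/2  |  7 ]
  [ 0    1  |  6 ]
R1 ← R1 − 3/2·R2
  [ 1  0  |  -2 ]
  [ 0  1  |   6 ]
Reading off the last column: x = -2, y = 6.

(-2, 6)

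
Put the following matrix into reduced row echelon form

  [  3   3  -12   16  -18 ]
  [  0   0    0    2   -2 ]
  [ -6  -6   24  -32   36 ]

R1 ← 1/3·R1
  [  1   1  -4  16/3  -6 ]
  [  0   0   0     2  -2 ]
  [ -6  -6  24   -32  36 ]
R3 ← R3 + 6·R1
  [ 1  1  -4  16/3  -6 ]
  [ 0  0   0     2  -2 ]
  [ 0  0   0     0   0 ]
R2 ← 1/2·R2
  [ 1  1  -4  16/3  -6 ]
  [ 0  0   0     1  -1 ]
  [ 0  0   0     0   0 ]
R1 ← R1 − 16/3·R2
  [ 1  1  -4  0  -2/3 ]
  [ 0  0   0  1    -1 ]
  [ 0  0   0  0     0 ]

[[1, 1, -4, 0, -2/3], [0, 0, 0, 1, -1], [0, 0, 0, 0, 0]]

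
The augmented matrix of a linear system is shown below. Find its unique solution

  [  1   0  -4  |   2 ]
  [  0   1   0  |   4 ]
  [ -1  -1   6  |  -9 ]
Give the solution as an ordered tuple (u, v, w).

Add ρ1 to ρ3.
  [ 1   0  -4  |   2 ]
  [ 0   1   0  |   4 ]
  [ 0  -1   2  |  -7 ]
Add ρ2 to ρ3.
  [ 1  0  -4  |   2 ]
  [ 0  1   0  |   4 ]
  [ 0  0   2  |  -3 ]
Multiply ρ3 by 1/2.
  [ 1  0  -4  |     2 ]
  [ 0  1   0  |     4 ]
  [ 0  0   1  |  -3/2 ]
Add 4 times ρ3 to ρ1.
  [ 1  0  0  |    -4 ]
  [ 0  1  0  |     4 ]
  [ 0  0  1  |  -3/2 ]
Reading off the last column: u = -4, v = 4, w = -3/2.

(-4, 4, -3/2)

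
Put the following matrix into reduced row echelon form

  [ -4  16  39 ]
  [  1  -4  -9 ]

[[1, -4, 0], [0, 0, 1]]

Multiply R1 by -1/4.
  [ 1  -4  -39/4 ]
  [ 1  -4     -9 ]
Subtract R1 from R2.
  [ 1  -4  -39/4 ]
  [ 0   0    3/4 ]
Multiply R2 by 4/3.
  [ 1  -4  -39/4 ]
  [ 0   0      1 ]
Add 39/4 times R2 to R1.
  [ 1  -4  0 ]
  [ 0   0  1 ]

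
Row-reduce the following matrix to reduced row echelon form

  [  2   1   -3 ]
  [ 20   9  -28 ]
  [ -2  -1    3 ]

[[1, 0, -1/2], [0, 1, -2], [0, 0, 0]]

R1 -> 1/2·R1
  [  1  1/2  -3/2 ]
  [ 20    9   -28 ]
  [ -2   -1     3 ]
R2 -> R2 − 20·R1
  [  1  1/2  -3/2 ]
  [  0   -1     2 ]
  [ -2   -1     3 ]
R3 -> R3 + 2·R1
  [ 1  1/2  -3/2 ]
  [ 0   -1     2 ]
  [ 0    0     0 ]
R2 -> -1·R2
  [ 1  1/2  -3/2 ]
  [ 0    1    -2 ]
  [ 0    0     0 ]
R1 -> R1 − 1/2·R2
  [ 1  0  -1/2 ]
  [ 0  1    -2 ]
  [ 0  0     0 ]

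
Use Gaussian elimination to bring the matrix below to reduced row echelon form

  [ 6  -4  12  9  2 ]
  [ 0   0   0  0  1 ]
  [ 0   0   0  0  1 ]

[[1, -2/3, 2, 3/2, 0], [0, 0, 0, 0, 1], [0, 0, 0, 0, 0]]

R1 -> 1/6·R1
R3 -> R3 − R2
R1 -> R1 − 1/3·R2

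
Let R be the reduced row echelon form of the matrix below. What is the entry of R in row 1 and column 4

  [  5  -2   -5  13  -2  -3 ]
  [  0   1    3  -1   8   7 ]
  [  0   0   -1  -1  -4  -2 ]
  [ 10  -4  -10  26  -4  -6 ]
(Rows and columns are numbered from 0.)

-4

Multiply R1 by 1/5.
  [  1  -2/5   -1  13/5  -2/5  -3/5 ]
  [  0     1    3    -1     8     7 ]
  [  0     0   -1    -1    -4    -2 ]
  [ 10    -4  -10    26    -4    -6 ]
Subtract 10 times R1 from R4.
  [ 1  -2/5  -1  13/5  -2/5  -3/5 ]
  [ 0     1   3    -1     8     7 ]
  [ 0     0  -1    -1    -4    -2 ]
  [ 0     0   0     0     0     0 ]
Multiply R3 by -1.
  [ 1  -2/5  -1  13/5  -2/5  -3/5 ]
  [ 0     1   3    -1     8     7 ]
  [ 0     0   1     1     4     2 ]
  [ 0     0   0     0     0     0 ]
Subtract 3 times R3 from R2.
  [ 1  -2/5  -1  13/5  -2/5  -3/5 ]
  [ 0     1   0    -4    -4     1 ]
  [ 0     0   1     1     4     2 ]
  [ 0     0   0     0     0     0 ]
Add R3 to R1.
  [ 1  -2/5  0  18/5  18/5  7/5 ]
  [ 0     1  0    -4    -4    1 ]
  [ 0     0  1     1     4    2 ]
  [ 0     0  0     0     0    0 ]
Add 2/5 times R2 to R1.
  [ 1  0  0   2   2  9/5 ]
  [ 0  1  0  -4  -4    1 ]
  [ 0  0  1   1   4    2 ]
  [ 0  0  0   0   0    0 ]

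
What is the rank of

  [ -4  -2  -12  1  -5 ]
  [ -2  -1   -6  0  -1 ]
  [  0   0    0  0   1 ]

rank = 3

ρ1 := -1/4·ρ1
  [  1  1/2   3  -1/4  5/4 ]
  [ -2   -1  -6     0   -1 ]
  [  0    0   0     0    1 ]
ρ2 := ρ2 + 2·ρ1
  [ 1  1/2  3  -1/4  5/4 ]
  [ 0    0  0  -1/2  3/2 ]
  [ 0    0  0     0    1 ]
ρ2 := -2·ρ2
  [ 1  1/2  3  -1/4  5/4 ]
  [ 0    0  0     1   -3 ]
  [ 0    0  0     0    1 ]
ρ2 := ρ2 + 3·ρ3
  [ 1  1/2  3  -1/4  5/4 ]
  [ 0    0  0     1    0 ]
  [ 0    0  0     0    1 ]
ρ1 := ρ1 − 5/4·ρ3
  [ 1  1/2  3  -1/4  0 ]
  [ 0    0  0     1  0 ]
  [ 0    0  0     0  1 ]
ρ1 := ρ1 + 1/4·ρ2
  [ 1  1/2  3  0  0 ]
  [ 0    0  0  1  0 ]
  [ 0    0  0  0  1 ]
The reduced form has 3 nonzero rows.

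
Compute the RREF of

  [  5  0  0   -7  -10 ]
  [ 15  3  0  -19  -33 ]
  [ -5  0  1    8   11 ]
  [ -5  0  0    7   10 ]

r1 → 1/5·r1
r2 → r2 − 15·r1
r3 → r3 + 5·r1
r4 → r4 + 5·r1
r2 → 1/3·r2

[[1, 0, 0, -7/5, -2], [0, 1, 0, 2/3, -1], [0, 0, 1, 1, 1], [0, 0, 0, 0, 0]]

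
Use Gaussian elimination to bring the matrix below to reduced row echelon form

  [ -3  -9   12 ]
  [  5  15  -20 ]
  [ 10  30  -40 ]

R1 -> -1/3·R1
  [  1   3   -4 ]
  [  5  15  -20 ]
  [ 10  30  -40 ]
R2 -> R2 − 5·R1
  [  1   3   -4 ]
  [  0   0    0 ]
  [ 10  30  -40 ]
R3 -> R3 − 10·R1
  [ 1  3  -4 ]
  [ 0  0   0 ]
  [ 0  0   0 ]

[[1, 3, -4], [0, 0, 0], [0, 0, 0]]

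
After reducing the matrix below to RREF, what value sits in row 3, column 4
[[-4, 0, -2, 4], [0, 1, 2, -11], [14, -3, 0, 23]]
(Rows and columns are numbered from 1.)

r1 := -1/4·r1
  [  1   0  1/2   -1 ]
  [  0   1    2  -11 ]
  [ 14  -3    0   23 ]
r3 := r3 − 14·r1
  [ 1   0  1/2   -1 ]
  [ 0   1    2  -11 ]
  [ 0  -3   -7   37 ]
r3 := r3 + 3·r2
  [ 1  0  1/2   -1 ]
  [ 0  1    2  -11 ]
  [ 0  0   -1    4 ]
r3 := -1·r3
  [ 1  0  1/2   -1 ]
  [ 0  1    2  -11 ]
  [ 0  0    1   -4 ]
r2 := r2 − 2·r3
  [ 1  0  1/2  -1 ]
  [ 0  1    0  -3 ]
  [ 0  0    1  -4 ]
r1 := r1 − 1/2·r3
  [ 1  0  0   1 ]
  [ 0  1  0  -3 ]
  [ 0  0  1  -4 ]

-4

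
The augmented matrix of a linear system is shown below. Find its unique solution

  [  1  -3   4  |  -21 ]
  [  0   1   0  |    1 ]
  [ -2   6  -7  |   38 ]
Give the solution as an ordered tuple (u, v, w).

(-2, 1, -4)

r3 -> r3 + 2·r1
  [ 1  -3  4  |  -21 ]
  [ 0   1  0  |    1 ]
  [ 0   0  1  |   -4 ]
r1 -> r1 − 4·r3
  [ 1  -3  0  |  -5 ]
  [ 0   1  0  |   1 ]
  [ 0   0  1  |  -4 ]
r1 -> r1 + 3·r2
  [ 1  0  0  |  -2 ]
  [ 0  1  0  |   1 ]
  [ 0  0  1  |  -4 ]
Reading off the last column: u = -2, v = 1, w = -4.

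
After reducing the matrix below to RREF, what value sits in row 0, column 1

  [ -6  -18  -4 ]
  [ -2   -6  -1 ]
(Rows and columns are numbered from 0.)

3

r1 -> -1/6·r1
  [  1   3  2/3 ]
  [ -2  -6   -1 ]
r2 -> r2 + 2·r1
  [ 1  3  2/3 ]
  [ 0  0  1/3 ]
r2 -> 3·r2
  [ 1  3  2/3 ]
  [ 0  0    1 ]
r1 -> r1 − 2/3·r2
  [ 1  3  0 ]
  [ 0  0  1 ]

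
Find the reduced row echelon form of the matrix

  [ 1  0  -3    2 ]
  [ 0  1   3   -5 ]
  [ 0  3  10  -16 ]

[[1, 0, 0, -1], [0, 1, 0, -2], [0, 0, 1, -1]]

R3 := R3 − 3·R2
R2 := R2 − 3·R3
R1 := R1 + 3·R3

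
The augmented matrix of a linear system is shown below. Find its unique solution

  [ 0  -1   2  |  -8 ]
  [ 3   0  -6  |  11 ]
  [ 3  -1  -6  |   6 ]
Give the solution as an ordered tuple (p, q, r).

(2/3, 5, -3/2)

Swap r1 and r2.
Multiply r1 by 1/3.
Subtract 3 times r1 from r3.
Multiply r2 by -1.
Add r2 to r3.
Multiply r3 by -1/2.
Add 2 times r3 to r2.
Add 2 times r3 to r1.
Reading off the last column: p = 2/3, q = 5, r = -3/2.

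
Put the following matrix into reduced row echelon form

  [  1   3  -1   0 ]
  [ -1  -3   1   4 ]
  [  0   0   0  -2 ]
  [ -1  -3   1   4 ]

[[1, 3, -1, 0], [0, 0, 0, 1], [0, 0, 0, 0], [0, 0, 0, 0]]

R2 -> R2 + R1
  [  1   3  -1   0 ]
  [  0   0   0   4 ]
  [  0   0   0  -2 ]
  [ -1  -3   1   4 ]
R4 -> R4 + R1
  [ 1  3  -1   0 ]
  [ 0  0   0   4 ]
  [ 0  0   0  -2 ]
  [ 0  0   0   4 ]
R2 -> 1/4·R2
  [ 1  3  -1   0 ]
  [ 0  0   0   1 ]
  [ 0  0   0  -2 ]
  [ 0  0   0   4 ]
R3 -> R3 + 2·R2
  [ 1  3  -1  0 ]
  [ 0  0   0  1 ]
  [ 0  0   0  0 ]
  [ 0  0   0  4 ]
R4 -> R4 − 4·R2
  [ 1  3  -1  0 ]
  [ 0  0   0  1 ]
  [ 0  0   0  0 ]
  [ 0  0   0  0 ]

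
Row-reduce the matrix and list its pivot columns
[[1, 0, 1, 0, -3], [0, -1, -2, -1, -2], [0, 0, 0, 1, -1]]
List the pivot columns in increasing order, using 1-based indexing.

1, 2, 4

Multiply r2 by -1.
  [ 1  0  1  0  -3 ]
  [ 0  1  2  1   2 ]
  [ 0  0  0  1  -1 ]
Subtract r3 from r2.
  [ 1  0  1  0  -3 ]
  [ 0  1  2  0   3 ]
  [ 0  0  0  1  -1 ]
Pivot columns are the columns containing a leading 1.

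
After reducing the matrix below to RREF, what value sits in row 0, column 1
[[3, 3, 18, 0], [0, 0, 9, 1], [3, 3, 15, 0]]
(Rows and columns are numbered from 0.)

Multiply R1 by 1/3.
Subtract 3 times R1 from R3.
Multiply R2 by 1/9.
Add 3 times R2 to R3.
Multiply R3 by 3.
Subtract 1/9 times R3 from R2.
Subtract 6 times R2 from R1.

1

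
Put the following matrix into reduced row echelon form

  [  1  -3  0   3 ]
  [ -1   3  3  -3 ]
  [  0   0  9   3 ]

[[1, -3, 0, 0], [0, 0, 1, 0], [0, 0, 0, 1]]

ρ2 → ρ2 + ρ1
  [ 1  -3  0  3 ]
  [ 0   0  3  0 ]
  [ 0   0  9  3 ]
ρ2 → 1/3·ρ2
  [ 1  -3  0  3 ]
  [ 0   0  1  0 ]
  [ 0   0  9  3 ]
ρ3 → ρ3 − 9·ρ2
  [ 1  -3  0  3 ]
  [ 0   0  1  0 ]
  [ 0   0  0  3 ]
ρ3 → 1/3·ρ3
  [ 1  -3  0  3 ]
  [ 0   0  1  0 ]
  [ 0   0  0  1 ]
ρ1 → ρ1 − 3·ρ3
  [ 1  -3  0  0 ]
  [ 0   0  1  0 ]
  [ 0   0  0  1 ]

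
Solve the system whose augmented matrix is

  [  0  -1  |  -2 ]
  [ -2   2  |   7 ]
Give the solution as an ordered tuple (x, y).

(-3/2, 2)

ρ1 <-> ρ2
  [ -2   2  |   7 ]
  [  0  -1  |  -2 ]
ρ1 -> -1/2·ρ1
  [ 1  -1  |  -7/2 ]
  [ 0  -1  |    -2 ]
ρ2 -> -1·ρ2
  [ 1  -1  |  -7/2 ]
  [ 0   1  |     2 ]
ρ1 -> ρ1 + ρ2
  [ 1  0  |  -3/2 ]
  [ 0  1  |     2 ]
Reading off the last column: x = -3/2, y = 2.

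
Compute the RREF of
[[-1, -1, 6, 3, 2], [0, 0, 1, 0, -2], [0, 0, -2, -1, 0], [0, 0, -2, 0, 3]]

[[1, 1, 0, 0, 0], [0, 0, 1, 0, 0], [0, 0, 0, 1, 0], [0, 0, 0, 0, 1]]

r1 → -1·r1
  [ 1  1  -6  -3  -2 ]
  [ 0  0   1   0  -2 ]
  [ 0  0  -2  -1   0 ]
  [ 0  0  -2   0   3 ]
r3 → r3 + 2·r2
  [ 1  1  -6  -3  -2 ]
  [ 0  0   1   0  -2 ]
  [ 0  0   0  -1  -4 ]
  [ 0  0  -2   0   3 ]
r4 → r4 + 2·r2
  [ 1  1  -6  -3  -2 ]
  [ 0  0   1   0  -2 ]
  [ 0  0   0  -1  -4 ]
  [ 0  0   0   0  -1 ]
r3 → -1·r3
  [ 1  1  -6  -3  -2 ]
  [ 0  0   1   0  -2 ]
  [ 0  0   0   1   4 ]
  [ 0  0   0   0  -1 ]
r4 → -1·r4
  [ 1  1  -6  -3  -2 ]
  [ 0  0   1   0  -2 ]
  [ 0  0   0   1   4 ]
  [ 0  0   0   0   1 ]
r3 → r3 − 4·r4
  [ 1  1  -6  -3  -2 ]
  [ 0  0   1   0  -2 ]
  [ 0  0   0   1   0 ]
  [ 0  0   0   0   1 ]
r2 → r2 + 2·r4
  [ 1  1  -6  -3  -2 ]
  [ 0  0   1   0   0 ]
  [ 0  0   0   1   0 ]
  [ 0  0   0   0   1 ]
r1 → r1 + 2·r4
  [ 1  1  -6  -3  0 ]
  [ 0  0   1   0  0 ]
  [ 0  0   0   1  0 ]
  [ 0  0   0   0  1 ]
r1 → r1 + 3·r3
  [ 1  1  -6  0  0 ]
  [ 0  0   1  0  0 ]
  [ 0  0   0  1  0 ]
  [ 0  0   0  0  1 ]
r1 → r1 + 6·r2
  [ 1  1  0  0  0 ]
  [ 0  0  1  0  0 ]
  [ 0  0  0  1  0 ]
  [ 0  0  0  0  1 ]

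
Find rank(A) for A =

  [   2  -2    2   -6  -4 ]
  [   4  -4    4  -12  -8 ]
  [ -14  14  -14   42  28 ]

ρ1 -> 1/2·ρ1
  [   1  -1    1   -3  -2 ]
  [   4  -4    4  -12  -8 ]
  [ -14  14  -14   42  28 ]
ρ2 -> ρ2 − 4·ρ1
  [   1  -1    1  -3  -2 ]
  [   0   0    0   0   0 ]
  [ -14  14  -14  42  28 ]
ρ3 -> ρ3 + 14·ρ1
  [ 1  -1  1  -3  -2 ]
  [ 0   0  0   0   0 ]
  [ 0   0  0   0   0 ]
The reduced form has 1 nonzero row.

rank = 1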